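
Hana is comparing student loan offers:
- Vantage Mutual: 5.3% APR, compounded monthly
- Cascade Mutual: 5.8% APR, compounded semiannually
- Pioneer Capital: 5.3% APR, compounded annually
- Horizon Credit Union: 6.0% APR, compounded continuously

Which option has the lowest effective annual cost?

Pioneer Capital

Vantage Mutual: (1 + 0.053/12)^12 − 1 = 5.431%
Cascade Mutual: (1 + 0.058/2)^2 − 1 = 5.884%
Pioneer Capital: compounded annually, EAR = 5.300%
Horizon Credit Union: e^0.060 − 1 = 6.184%
The lowest effective annual rate is Pioneer Capital at 5.300%.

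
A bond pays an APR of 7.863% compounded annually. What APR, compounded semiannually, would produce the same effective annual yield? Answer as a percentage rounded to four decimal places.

7.7142%

Compounded annually, EAR = nominal = 0.078630.
Solve (1 + r/2)^2 = 1.078630: r/2 = 1.078630^(1/2) − 1 = 0.038571, so r = 0.077142 = 7.7142%.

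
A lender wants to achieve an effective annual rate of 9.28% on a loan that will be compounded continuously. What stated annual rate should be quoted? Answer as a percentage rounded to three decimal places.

8.874%

Continuous: nominal r satisfies e^r − 1 = 0.0928.
r = ln(1 + 0.0928) = ln(1.0928) = 0.088743 = 8.874%.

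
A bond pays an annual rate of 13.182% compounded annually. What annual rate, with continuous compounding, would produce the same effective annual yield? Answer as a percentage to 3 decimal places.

12.383%

Compounded annually, EAR = nominal = 0.131820.
Equivalent continuous rate: r = ln(1 + 0.131820) = 0.123827 = 12.383%.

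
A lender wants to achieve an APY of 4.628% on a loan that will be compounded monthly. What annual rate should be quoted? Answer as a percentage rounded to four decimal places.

(1 + r/12)^12 − 1 = 0.04628, so 1 + r/12 = 1.04628^(1/12).
r/12 = 0.003777, so r = 0.045326 = 4.5326%.

4.5326%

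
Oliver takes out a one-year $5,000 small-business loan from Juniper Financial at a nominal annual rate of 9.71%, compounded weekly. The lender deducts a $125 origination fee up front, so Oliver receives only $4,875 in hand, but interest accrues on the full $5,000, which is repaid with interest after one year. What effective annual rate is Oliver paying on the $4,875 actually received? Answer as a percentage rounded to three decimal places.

Amount owed after one year: 5,000 × (1 + 0.0971/52)^52 = 5,000 × 1.101871 = $5,509.35.
Effective rate on net proceeds: 5,509.35 / 4,875 − 1 = 0.130124 = 13.012%.

13.012%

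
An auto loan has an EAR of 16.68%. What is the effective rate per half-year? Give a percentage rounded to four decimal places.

8.0185%

The per-half-year rate i satisfies (1 + i)^2 = 1 + 0.1668.
i = 1.1668^(1/2) − 1 = 0.0801852 = 8.0185%.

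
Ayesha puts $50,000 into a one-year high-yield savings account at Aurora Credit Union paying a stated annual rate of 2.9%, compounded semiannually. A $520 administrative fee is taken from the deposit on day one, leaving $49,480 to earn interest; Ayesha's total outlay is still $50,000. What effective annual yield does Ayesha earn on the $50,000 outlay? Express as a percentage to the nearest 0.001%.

Value after one year: 49,480 × (1 + 0.029/2)^2 = 49,480 × 1.029210 = $50,925.32.
Effective yield on the $50,000 outlay: 50,925.32 / 50,000 − 1 = 0.018506 = 1.851%.

1.851%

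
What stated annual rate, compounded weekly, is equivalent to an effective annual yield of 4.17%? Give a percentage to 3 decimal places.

(1 + r/52)^52 − 1 = 0.0417, so 1 + r/52 = 1.0417^(1/52).
r/52 = 0.000786, so r = 0.040870 = 4.087%.

4.087%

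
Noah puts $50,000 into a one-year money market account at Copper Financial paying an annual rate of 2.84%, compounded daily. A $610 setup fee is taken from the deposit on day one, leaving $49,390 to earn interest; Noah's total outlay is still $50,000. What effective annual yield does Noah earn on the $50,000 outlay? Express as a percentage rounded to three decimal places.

1.625%

Value after one year: 49,390 × (1 + 0.0284/365)^365 = 49,390 × 1.028806 = $50,812.73.
Effective yield on the $50,000 outlay: 50,812.73 / 50,000 − 1 = 0.016255 = 1.625%.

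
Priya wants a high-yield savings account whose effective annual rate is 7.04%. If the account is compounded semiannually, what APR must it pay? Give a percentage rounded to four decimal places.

6.9203%

(1 + r/2)^2 − 1 = 0.0704, so 1 + r/2 = 1.0704^(1/2).
r/2 = 0.034601, so r = 0.069203 = 6.9203%.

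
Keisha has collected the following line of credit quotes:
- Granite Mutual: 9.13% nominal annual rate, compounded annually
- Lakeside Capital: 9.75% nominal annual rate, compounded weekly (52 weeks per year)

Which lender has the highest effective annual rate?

Granite Mutual: compounded annually, EAR = 9.130%
Lakeside Capital: (1 + 0.0975/52)^52 − 1 = 10.231%
The highest effective annual rate is Lakeside Capital at 10.231%.

Lakeside Capital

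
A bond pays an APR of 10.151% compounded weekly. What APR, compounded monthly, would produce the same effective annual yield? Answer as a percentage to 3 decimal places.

EAR = (1 + 0.10151/52)^52 − 1 = 0.106731.
Solve (1 + r/12)^12 = 1.106731: r/12 = 1.106731^(1/12) − 1 = 0.008487, so r = 0.101841 = 10.184%.

10.184%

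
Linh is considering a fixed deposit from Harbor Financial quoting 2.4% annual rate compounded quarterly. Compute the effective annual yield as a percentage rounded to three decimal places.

2.422%

EAR = (1 + 0.024/4)^4 − 1.
= (1 + 0.006000)^4 − 1 = 1.024217 − 1 = 2.422%.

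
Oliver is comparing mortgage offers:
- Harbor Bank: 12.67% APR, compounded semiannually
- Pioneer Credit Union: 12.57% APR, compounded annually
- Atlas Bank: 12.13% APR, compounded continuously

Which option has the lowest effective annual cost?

Harbor Bank: (1 + 0.1267/2)^2 − 1 = 13.071%
Pioneer Credit Union: compounded annually, EAR = 12.570%
Atlas Bank: e^0.1213 − 1 = 12.896%
The lowest effective annual rate is Pioneer Credit Union at 12.570%.

Pioneer Credit Union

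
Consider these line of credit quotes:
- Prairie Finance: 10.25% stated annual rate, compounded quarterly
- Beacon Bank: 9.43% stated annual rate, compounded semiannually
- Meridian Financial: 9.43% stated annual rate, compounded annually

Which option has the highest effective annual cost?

Prairie Finance: (1 + 0.1025/4)^4 − 1 = 10.651%
Beacon Bank: (1 + 0.0943/2)^2 − 1 = 9.652%
Meridian Financial: compounded annually, EAR = 9.430%
The highest effective annual rate is Prairie Finance at 10.651%.

Prairie Finance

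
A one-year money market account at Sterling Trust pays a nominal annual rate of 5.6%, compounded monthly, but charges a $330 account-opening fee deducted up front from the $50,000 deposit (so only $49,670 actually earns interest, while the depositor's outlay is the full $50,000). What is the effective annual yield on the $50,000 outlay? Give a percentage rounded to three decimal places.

Value after one year: 49,670 × (1 + 0.056/12)^12 = 49,670 × 1.057460 = $52,524.03.
Effective yield on the $50,000 outlay: 52,524.03 / 50,000 − 1 = 0.050481 = 5.048%.

5.048%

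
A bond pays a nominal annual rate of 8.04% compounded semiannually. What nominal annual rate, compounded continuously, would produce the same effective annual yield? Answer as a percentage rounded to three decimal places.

7.883%

EAR = (1 + 0.0804/2)^2 − 1 = 0.082016.
Equivalent continuous rate: r = ln(1 + 0.082016) = 0.078826 = 7.883%.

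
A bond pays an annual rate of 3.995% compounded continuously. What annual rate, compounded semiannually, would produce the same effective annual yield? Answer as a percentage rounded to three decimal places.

4.035%

EAR under continuous compounding: e^0.03995 − 1 = 0.040759.
Solve (1 + r/2)^2 = 1.040759: r/2 = 1.040759^(1/2) − 1 = 0.020176, so r = 0.040352 = 4.035%.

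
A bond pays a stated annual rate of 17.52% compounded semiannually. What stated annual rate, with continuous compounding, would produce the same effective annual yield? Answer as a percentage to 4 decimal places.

16.7947%

EAR = (1 + 0.1752/2)^2 − 1 = 0.182874.
Equivalent continuous rate: r = ln(1 + 0.182874) = 0.167947 = 16.7947%.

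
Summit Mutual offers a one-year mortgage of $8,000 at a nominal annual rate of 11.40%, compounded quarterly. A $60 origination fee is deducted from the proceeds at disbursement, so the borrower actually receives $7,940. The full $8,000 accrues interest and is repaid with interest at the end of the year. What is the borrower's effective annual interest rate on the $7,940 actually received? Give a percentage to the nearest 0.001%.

Amount owed after one year: 8,000 × (1 + 0.1140/4)^4 = 8,000 × 1.118967 = $8,951.73.
Effective rate on net proceeds: 8,951.73 / 7,940 − 1 = 0.127422 = 12.742%.

12.742%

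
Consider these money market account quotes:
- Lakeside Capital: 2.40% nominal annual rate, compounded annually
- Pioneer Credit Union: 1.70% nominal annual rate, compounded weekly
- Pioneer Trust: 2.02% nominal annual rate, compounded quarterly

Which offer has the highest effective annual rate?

Lakeside Capital

Lakeside Capital: compounded annually, EAR = 2.400%
Pioneer Credit Union: (1 + 0.0170/52)^52 − 1 = 1.714%
Pioneer Trust: (1 + 0.0202/4)^4 − 1 = 2.035%
The highest effective annual rate is Lakeside Capital at 2.400%.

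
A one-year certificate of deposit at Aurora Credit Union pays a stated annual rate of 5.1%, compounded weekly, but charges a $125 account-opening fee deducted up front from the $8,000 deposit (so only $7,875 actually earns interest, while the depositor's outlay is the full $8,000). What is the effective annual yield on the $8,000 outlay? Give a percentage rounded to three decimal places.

Value after one year: 7,875 × (1 + 0.051/52)^52 = 7,875 × 1.052297 = $8,286.84.
Effective yield on the $8,000 outlay: 8,286.84 / 8,000 − 1 = 0.035854 = 3.585%.

3.585%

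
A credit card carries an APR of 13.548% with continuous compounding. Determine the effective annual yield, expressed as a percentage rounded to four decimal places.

With continuous compounding, EAR = e^0.13548 − 1.
e^0.13548 = 1.145086, so EAR = 0.145086 = 14.5086%.

14.5086%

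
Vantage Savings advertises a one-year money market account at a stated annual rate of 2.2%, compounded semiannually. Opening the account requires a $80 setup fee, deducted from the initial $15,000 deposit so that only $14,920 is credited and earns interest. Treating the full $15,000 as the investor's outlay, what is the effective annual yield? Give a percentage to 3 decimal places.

Value after one year: 14,920 × (1 + 0.022/2)^2 = 14,920 × 1.022121 = $15,250.05.
Effective yield on the $15,000 outlay: 15,250.05 / 15,000 − 1 = 0.016670 = 1.667%.

1.667%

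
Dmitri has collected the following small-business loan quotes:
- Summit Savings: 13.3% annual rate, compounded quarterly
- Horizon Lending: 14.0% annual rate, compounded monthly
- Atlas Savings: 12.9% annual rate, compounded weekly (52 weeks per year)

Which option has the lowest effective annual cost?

Atlas Savings

Summit Savings: (1 + 0.133/4)^4 − 1 = 13.978%
Horizon Lending: (1 + 0.140/12)^12 − 1 = 14.934%
Atlas Savings: (1 + 0.129/52)^52 − 1 = 13.751%
The lowest effective annual rate is Atlas Savings at 13.751%.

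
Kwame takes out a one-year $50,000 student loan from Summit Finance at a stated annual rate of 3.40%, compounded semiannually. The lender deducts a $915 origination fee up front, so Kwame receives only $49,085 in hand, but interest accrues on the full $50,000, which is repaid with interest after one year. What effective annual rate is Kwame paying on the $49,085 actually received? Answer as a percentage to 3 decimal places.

5.357%

Amount owed after one year: 50,000 × (1 + 0.0340/2)^2 = 50,000 × 1.034289 = $51,714.45.
Effective rate on net proceeds: 51,714.45 / 49,085 − 1 = 0.053569 = 5.357%.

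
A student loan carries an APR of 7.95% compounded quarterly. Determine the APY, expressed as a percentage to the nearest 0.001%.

8.190%

EAR = (1 + 0.0795/4)^4 − 1.
= 1.081902 − 1 = 8.190%.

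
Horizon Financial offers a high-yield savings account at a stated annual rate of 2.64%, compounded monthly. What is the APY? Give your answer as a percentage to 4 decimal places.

2.6722%

EAR = (1 + 0.0264/12)^12 − 1.
= 1.026722 − 1 = 2.6722%.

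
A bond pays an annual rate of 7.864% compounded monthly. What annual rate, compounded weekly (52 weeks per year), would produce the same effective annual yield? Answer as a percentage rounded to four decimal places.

7.8443%

EAR = (1 + 0.07864/12)^12 − 1 = 0.081537.
Solve (1 + r/52)^52 = 1.081537: r/52 = 1.081537^(1/52) − 1 = 0.001509, so r = 0.078443 = 7.8443%.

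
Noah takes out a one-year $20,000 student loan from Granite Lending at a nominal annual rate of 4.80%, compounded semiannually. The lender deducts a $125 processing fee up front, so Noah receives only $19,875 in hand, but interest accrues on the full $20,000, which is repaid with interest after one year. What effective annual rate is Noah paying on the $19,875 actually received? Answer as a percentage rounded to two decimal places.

Amount owed after one year: 20,000 × (1 + 0.0480/2)^2 = 20,000 × 1.048576 = $20,971.52.
Effective rate on net proceeds: 20,971.52 / 19,875 − 1 = 0.055171 = 5.52%.

5.52%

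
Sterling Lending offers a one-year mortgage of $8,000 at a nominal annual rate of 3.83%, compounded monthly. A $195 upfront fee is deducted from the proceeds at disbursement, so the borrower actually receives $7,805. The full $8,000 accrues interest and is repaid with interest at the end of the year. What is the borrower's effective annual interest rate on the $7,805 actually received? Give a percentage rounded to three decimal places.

Amount owed after one year: 8,000 × (1 + 0.0383/12)^12 = 8,000 × 1.038980 = $8,311.84.
Effective rate on net proceeds: 8,311.84 / 7,805 − 1 = 0.064937 = 6.494%.

6.494%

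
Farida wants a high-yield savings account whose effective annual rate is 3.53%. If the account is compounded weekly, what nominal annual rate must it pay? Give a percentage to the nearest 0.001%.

(1 + r/52)^52 − 1 = 0.0353, so 1 + r/52 = 1.0353^(1/52).
r/52 = 0.000667, so r = 0.034703 = 3.470%.

3.470%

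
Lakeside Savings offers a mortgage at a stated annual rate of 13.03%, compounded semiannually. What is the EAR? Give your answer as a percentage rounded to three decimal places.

13.454%

EAR = (1 + 0.1303/2)^2 − 1.
= 1.134545 − 1 = 13.454%.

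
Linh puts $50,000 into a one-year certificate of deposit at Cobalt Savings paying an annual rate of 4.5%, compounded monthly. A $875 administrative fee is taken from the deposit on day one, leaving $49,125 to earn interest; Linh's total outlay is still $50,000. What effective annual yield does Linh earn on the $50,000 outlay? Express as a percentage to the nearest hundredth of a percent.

2.76%

Value after one year: 49,125 × (1 + 0.045/12)^12 = 49,125 × 1.045940 = $51,381.79.
Effective yield on the $50,000 outlay: 51,381.79 / 50,000 − 1 = 0.027636 = 2.76%.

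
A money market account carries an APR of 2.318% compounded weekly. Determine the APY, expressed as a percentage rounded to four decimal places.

EAR = (1 + 0.02318/52)^52 − 1.
= 1.023445 − 1 = 2.3445%.

2.3445%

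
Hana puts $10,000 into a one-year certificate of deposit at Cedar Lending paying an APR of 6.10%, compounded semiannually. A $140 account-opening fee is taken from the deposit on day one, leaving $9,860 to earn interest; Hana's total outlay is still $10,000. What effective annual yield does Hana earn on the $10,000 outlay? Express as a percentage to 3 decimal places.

Value after one year: 9,860 × (1 + 0.0610/2)^2 = 9,860 × 1.061930 = $10,470.63.
Effective yield on the $10,000 outlay: 10,470.63 / 10,000 − 1 = 0.047063 = 4.706%.

4.706%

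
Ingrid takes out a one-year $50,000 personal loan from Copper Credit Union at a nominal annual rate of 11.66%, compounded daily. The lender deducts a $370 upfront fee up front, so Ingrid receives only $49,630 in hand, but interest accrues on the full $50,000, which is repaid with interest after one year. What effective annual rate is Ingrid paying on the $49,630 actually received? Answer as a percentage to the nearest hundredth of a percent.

13.20%

Amount owed after one year: 50,000 × (1 + 0.1166/365)^365 = 50,000 × 1.123649 = $56,182.45.
Effective rate on net proceeds: 56,182.45 / 49,630 − 1 = 0.132026 = 13.20%.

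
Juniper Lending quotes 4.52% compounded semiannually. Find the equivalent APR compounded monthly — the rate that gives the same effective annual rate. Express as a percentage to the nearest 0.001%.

4.478%

EAR = (1 + 0.0452/2)^2 − 1 = 0.045711.
Solve (1 + r/12)^12 = 1.045711: r/12 = 1.045711^(1/12) − 1 = 0.003732, so r = 0.044780 = 4.478%.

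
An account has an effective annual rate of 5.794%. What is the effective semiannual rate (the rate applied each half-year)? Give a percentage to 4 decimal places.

The per-half-year rate i satisfies (1 + i)^2 = 1 + 0.05794.
i = 1.05794^(1/2) − 1 = 0.0285621 = 2.8562%.

2.8562%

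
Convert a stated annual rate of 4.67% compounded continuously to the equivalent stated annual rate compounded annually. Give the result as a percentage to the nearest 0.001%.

EAR under continuous compounding: e^0.0467 − 1 = 0.047808.
Compounded annually, the equivalent nominal rate is the EAR itself: 4.781%.

4.781%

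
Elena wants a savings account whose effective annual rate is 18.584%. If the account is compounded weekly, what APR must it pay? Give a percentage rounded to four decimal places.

(1 + r/52)^52 − 1 = 0.18584, so 1 + r/52 = 1.18584^(1/52).
r/52 = 0.003283, so r = 0.170731 = 17.0731%.

17.0731%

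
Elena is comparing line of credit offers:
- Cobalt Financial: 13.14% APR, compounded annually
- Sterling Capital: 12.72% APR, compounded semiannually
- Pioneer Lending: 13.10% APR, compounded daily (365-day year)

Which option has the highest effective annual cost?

Pioneer Lending

Cobalt Financial: compounded annually, EAR = 13.140%
Sterling Capital: (1 + 0.1272/2)^2 − 1 = 13.124%
Pioneer Lending: (1 + 0.1310/365)^365 − 1 = 13.994%
The highest effective annual rate is Pioneer Lending at 13.994%.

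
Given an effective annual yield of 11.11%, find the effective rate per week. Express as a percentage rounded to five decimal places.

The per-week rate i satisfies (1 + i)^52 = 1 + 0.1111.
i = 1.1111^(1/52) − 1 = 0.0020280 = 0.20280%.

0.20280%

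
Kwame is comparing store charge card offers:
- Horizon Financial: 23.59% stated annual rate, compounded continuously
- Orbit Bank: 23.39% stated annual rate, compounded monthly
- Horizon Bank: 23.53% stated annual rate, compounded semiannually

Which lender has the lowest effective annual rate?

Horizon Bank

Horizon Financial: e^0.2359 − 1 = 26.605%
Orbit Bank: (1 + 0.2339/12)^12 − 1 = 26.068%
Horizon Bank: (1 + 0.2353/2)^2 − 1 = 24.914%
The lowest effective annual rate is Horizon Bank at 24.914%.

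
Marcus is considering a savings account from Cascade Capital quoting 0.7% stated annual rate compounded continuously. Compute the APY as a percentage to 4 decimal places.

0.7025%

With continuous compounding, EAR = e^0.007 − 1.
e^0.007 = 1.007025, so EAR = 0.007025 = 0.7025%.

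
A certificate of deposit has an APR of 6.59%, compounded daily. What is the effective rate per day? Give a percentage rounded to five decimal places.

0.01805%

With a nominal annual rate compounded daily, the periodic rate is the nominal rate divided by 365.
i = 0.0659 / 365 = 0.0001805 = 0.01805%.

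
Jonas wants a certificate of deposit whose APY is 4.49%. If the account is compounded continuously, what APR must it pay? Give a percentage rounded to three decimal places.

Continuous: nominal r satisfies e^r − 1 = 0.0449.
r = ln(1 + 0.0449) = ln(1.0449) = 0.043921 = 4.392%.

4.392%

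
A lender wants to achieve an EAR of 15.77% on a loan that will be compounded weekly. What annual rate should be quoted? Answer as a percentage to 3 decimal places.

(1 + r/52)^52 − 1 = 0.1577, so 1 + r/52 = 1.1577^(1/52).
r/52 = 0.002820, so r = 0.146642 = 14.664%.

14.664%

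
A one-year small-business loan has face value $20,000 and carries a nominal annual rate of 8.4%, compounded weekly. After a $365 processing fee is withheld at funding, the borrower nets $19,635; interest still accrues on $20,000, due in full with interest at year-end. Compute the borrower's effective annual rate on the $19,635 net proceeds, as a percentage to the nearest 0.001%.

Amount owed after one year: 20,000 × (1 + 0.084/52)^52 = 20,000 × 1.087555 = $21,751.10.
Effective rate on net proceeds: 21,751.10 / 19,635 − 1 = 0.107772 = 10.777%.

10.777%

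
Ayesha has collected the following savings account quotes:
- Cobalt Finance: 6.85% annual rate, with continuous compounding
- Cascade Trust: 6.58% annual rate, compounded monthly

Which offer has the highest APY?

Cobalt Finance: e^0.0685 − 1 = 7.090%
Cascade Trust: (1 + 0.0658/12)^12 − 1 = 6.782%
The highest effective annual rate is Cobalt Finance at 7.090%.

Cobalt Finance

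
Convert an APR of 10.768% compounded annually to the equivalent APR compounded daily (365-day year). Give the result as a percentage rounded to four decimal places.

Compounded annually, EAR = nominal = 0.107680.
Solve (1 + r/365)^365 = 1.107680: r/365 = 1.107680^(1/365) − 1 = 0.000280, so r = 0.102282 = 10.2282%.

10.2282%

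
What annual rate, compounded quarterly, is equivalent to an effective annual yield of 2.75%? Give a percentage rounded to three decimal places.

(1 + r/4)^4 − 1 = 0.0275, so 1 + r/4 = 1.0275^(1/4).
r/4 = 0.006805, so r = 0.027221 = 2.722%.

2.722%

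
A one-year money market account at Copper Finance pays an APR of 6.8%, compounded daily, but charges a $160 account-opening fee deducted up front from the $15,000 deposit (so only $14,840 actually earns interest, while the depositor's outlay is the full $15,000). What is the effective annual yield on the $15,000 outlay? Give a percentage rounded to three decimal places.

Value after one year: 14,840 × (1 + 0.068/365)^365 = 14,840 × 1.070359 = $15,884.12.
Effective yield on the $15,000 outlay: 15,884.12 / 15,000 − 1 = 0.058941 = 5.894%.

5.894%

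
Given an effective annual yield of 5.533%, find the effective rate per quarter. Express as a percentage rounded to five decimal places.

1.35544%

The per-quarter rate i satisfies (1 + i)^4 = 1 + 0.05533.
i = 1.05533^(1/4) − 1 = 0.0135544 = 1.35544%.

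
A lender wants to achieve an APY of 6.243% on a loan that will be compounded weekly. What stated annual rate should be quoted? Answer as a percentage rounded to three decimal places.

(1 + r/52)^52 − 1 = 0.06243, so 1 + r/52 = 1.06243^(1/52).
r/52 = 0.001165, so r = 0.060594 = 6.059%.

6.059%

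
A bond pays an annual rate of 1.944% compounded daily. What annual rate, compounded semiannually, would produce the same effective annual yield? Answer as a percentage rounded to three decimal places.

1.953%

EAR = (1 + 0.01944/365)^365 − 1 = 0.019630.
Solve (1 + r/2)^2 = 1.019630: r/2 = 1.019630^(1/2) − 1 = 0.009767, so r = 0.019534 = 1.953%.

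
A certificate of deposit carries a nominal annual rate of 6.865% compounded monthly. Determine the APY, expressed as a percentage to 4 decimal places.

EAR = (1 + 0.06865/12)^12 − 1.
= 1.070852 − 1 = 7.0852%.

7.0852%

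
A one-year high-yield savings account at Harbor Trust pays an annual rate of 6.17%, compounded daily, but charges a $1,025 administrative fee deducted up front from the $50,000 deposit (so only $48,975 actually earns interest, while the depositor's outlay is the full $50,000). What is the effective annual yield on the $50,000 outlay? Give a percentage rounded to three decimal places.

Value after one year: 48,975 × (1 + 0.0617/365)^365 = 48,975 × 1.063638 = $52,091.65.
Effective yield on the $50,000 outlay: 52,091.65 / 50,000 − 1 = 0.041833 = 4.183%.

4.183%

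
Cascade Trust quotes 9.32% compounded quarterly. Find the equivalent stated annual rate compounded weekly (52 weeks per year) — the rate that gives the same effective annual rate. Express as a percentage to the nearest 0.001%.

9.221%

EAR = (1 + 0.0932/4)^4 − 1 = 0.096508.
Solve (1 + r/52)^52 = 1.096508: r/52 = 1.096508^(1/52) − 1 = 0.001773, so r = 0.092212 = 9.221%.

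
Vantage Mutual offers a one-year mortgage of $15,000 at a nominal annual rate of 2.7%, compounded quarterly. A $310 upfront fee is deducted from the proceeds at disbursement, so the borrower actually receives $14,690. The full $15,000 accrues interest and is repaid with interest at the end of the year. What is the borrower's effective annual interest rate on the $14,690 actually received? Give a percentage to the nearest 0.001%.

4.895%

Amount owed after one year: 15,000 × (1 + 0.027/4)^4 = 15,000 × 1.027275 = $15,409.12.
Effective rate on net proceeds: 15,409.12 / 14,690 − 1 = 0.048953 = 4.895%.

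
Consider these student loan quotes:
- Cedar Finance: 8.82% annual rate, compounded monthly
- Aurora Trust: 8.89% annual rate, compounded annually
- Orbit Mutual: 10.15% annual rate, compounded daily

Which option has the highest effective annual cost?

Cedar Finance: (1 + 0.0882/12)^12 − 1 = 9.185%
Aurora Trust: compounded annually, EAR = 8.890%
Orbit Mutual: (1 + 0.1015/365)^365 − 1 = 10.681%
The highest effective annual rate is Orbit Mutual at 10.681%.

Orbit Mutual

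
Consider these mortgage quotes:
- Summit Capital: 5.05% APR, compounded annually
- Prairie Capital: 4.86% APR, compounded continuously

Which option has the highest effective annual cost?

Summit Capital

Summit Capital: compounded annually, EAR = 5.050%
Prairie Capital: e^0.0486 − 1 = 4.980%
The highest effective annual rate is Summit Capital at 5.050%.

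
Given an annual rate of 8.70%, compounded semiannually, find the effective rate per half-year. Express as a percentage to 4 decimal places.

With a nominal annual rate compounded semiannually, the periodic rate is the nominal rate divided by 2.
i = 0.0870 / 2 = 0.0435000 = 4.3500%.

4.3500%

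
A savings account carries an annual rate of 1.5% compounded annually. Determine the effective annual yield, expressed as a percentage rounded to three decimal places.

Annual compounding means the effective rate equals the nominal rate: 1.500%.

1.500%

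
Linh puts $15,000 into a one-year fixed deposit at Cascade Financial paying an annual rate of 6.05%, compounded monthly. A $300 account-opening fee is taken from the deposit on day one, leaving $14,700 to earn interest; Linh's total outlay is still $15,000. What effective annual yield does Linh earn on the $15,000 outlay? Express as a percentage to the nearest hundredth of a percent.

4.10%

Value after one year: 14,700 × (1 + 0.0605/12)^12 = 14,700 × 1.062206 = $15,614.43.
Effective yield on the $15,000 outlay: 15,614.43 / 15,000 − 1 = 0.040962 = 4.10%.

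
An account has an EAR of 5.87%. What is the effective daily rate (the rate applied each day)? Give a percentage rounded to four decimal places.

The per-day rate i satisfies (1 + i)^365 = 1 + 0.0587.
i = 1.0587^(1/365) − 1 = 0.0001563 = 0.0156%.

0.0156%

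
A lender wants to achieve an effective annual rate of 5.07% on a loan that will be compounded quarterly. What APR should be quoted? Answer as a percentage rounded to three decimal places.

(1 + r/4)^4 − 1 = 0.0507, so 1 + r/4 = 1.0507^(1/4).
r/4 = 0.012441, so r = 0.049764 = 4.976%.

4.976%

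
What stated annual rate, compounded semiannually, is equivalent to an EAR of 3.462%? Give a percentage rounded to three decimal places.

(1 + r/2)^2 − 1 = 0.03462, so 1 + r/2 = 1.03462^(1/2).
r/2 = 0.017163, so r = 0.034325 = 3.433%.

3.433%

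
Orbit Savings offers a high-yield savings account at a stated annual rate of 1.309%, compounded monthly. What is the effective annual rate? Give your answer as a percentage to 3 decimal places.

EAR = (1 + 0.01309/12)^12 − 1.
= (1 + 0.001091)^12 − 1 = 1.013169 − 1 = 1.317%.

1.317%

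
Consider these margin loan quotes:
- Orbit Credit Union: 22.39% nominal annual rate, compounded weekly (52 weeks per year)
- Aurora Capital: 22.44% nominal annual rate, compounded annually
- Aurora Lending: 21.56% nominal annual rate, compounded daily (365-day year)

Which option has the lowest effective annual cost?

Orbit Credit Union: (1 + 0.2239/52)^52 − 1 = 25.034%
Aurora Capital: compounded annually, EAR = 22.440%
Aurora Lending: (1 + 0.2156/365)^365 − 1 = 24.053%
The lowest effective annual rate is Aurora Capital at 22.440%.

Aurora Capital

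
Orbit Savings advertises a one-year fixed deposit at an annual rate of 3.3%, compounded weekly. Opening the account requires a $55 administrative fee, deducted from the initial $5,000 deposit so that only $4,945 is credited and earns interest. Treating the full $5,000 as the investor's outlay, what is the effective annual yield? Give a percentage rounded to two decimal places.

2.22%

Value after one year: 4,945 × (1 + 0.033/52)^52 = 4,945 × 1.033540 = $5,110.85.
Effective yield on the $5,000 outlay: 5,110.85 / 5,000 − 1 = 0.022171 = 2.22%.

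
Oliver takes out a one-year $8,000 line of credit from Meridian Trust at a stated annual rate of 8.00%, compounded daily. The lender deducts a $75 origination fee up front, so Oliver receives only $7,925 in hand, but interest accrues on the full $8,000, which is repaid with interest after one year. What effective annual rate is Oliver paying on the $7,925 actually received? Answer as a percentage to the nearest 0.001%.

Amount owed after one year: 8,000 × (1 + 0.0800/365)^365 = 8,000 × 1.083278 = $8,666.22.
Effective rate on net proceeds: 8,666.22 / 7,925 − 1 = 0.093529 = 9.353%.

9.353%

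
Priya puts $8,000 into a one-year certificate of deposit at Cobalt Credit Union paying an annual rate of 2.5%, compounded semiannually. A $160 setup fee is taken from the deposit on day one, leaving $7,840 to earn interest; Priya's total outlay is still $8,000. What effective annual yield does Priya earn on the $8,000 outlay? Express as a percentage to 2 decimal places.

0.47%

Value after one year: 7,840 × (1 + 0.025/2)^2 = 7,840 × 1.025156 = $8,037.23.
Effective yield on the $8,000 outlay: 8,037.23 / 8,000 − 1 = 0.004653 = 0.47%.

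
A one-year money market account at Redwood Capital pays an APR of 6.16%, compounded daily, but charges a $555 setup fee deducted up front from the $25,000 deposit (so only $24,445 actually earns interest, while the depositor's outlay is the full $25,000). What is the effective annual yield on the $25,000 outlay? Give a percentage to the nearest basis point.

Value after one year: 24,445 × (1 + 0.0616/365)^365 = 24,445 × 1.063531 = $25,998.02.
Effective yield on the $25,000 outlay: 25,998.02 / 25,000 − 1 = 0.039921 = 3.99%.

3.99%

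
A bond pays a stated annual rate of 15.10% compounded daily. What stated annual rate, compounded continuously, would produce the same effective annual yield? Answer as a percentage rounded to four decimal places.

15.0969%

EAR = (1 + 0.1510/365)^365 − 1 = 0.162960.
Equivalent continuous rate: r = ln(1 + 0.162960) = 0.150969 = 15.0969%.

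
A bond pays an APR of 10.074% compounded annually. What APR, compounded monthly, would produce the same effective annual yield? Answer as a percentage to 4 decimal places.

Compounded annually, EAR = nominal = 0.100740.
Solve (1 + r/12)^12 = 1.100740: r/12 = 1.100740^(1/12) − 1 = 0.008031, so r = 0.096368 = 9.6368%.

9.6368%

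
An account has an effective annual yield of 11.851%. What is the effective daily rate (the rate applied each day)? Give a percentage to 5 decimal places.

The per-day rate i satisfies (1 + i)^365 = 1 + 0.11851.
i = 1.11851^(1/365) − 1 = 0.0003069 = 0.03069%.

0.03069%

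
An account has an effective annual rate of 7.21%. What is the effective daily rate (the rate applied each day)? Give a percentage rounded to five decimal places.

0.01908%

The per-day rate i satisfies (1 + i)^365 = 1 + 0.0721.
i = 1.0721^(1/365) − 1 = 0.0001908 = 0.01908%.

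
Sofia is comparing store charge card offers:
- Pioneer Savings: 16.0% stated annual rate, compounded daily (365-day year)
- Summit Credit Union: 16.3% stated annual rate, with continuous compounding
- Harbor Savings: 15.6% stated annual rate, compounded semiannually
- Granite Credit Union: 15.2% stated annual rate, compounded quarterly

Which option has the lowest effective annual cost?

Granite Credit Union

Pioneer Savings: (1 + 0.160/365)^365 − 1 = 17.347%
Summit Credit Union: e^0.163 − 1 = 17.704%
Harbor Savings: (1 + 0.156/2)^2 − 1 = 16.208%
Granite Credit Union: (1 + 0.152/4)^4 − 1 = 16.089%
The lowest effective annual rate is Granite Credit Union at 16.089%.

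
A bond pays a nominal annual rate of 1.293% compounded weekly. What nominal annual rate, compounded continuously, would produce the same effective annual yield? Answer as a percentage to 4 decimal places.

1.2928%

EAR = (1 + 0.01293/52)^52 − 1 = 0.013012.
Equivalent continuous rate: r = ln(1 + 0.013012) = 0.012928 = 1.2928%.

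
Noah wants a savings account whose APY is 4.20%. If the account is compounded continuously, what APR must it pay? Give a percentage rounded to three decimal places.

Continuous: nominal r satisfies e^r − 1 = 0.0420.
r = ln(1 + 0.0420) = ln(1.0420) = 0.041142 = 4.114%.

4.114%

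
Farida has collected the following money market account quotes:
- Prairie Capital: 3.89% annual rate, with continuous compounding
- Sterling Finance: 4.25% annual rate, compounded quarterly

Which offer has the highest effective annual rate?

Sterling Finance

Prairie Capital: e^0.0389 − 1 = 3.967%
Sterling Finance: (1 + 0.0425/4)^4 − 1 = 4.318%
The highest effective annual rate is Sterling Finance at 4.318%.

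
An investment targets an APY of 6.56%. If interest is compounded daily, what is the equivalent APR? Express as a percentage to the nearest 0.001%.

6.354%

(1 + r/365)^365 − 1 = 0.0656, so 1 + r/365 = 1.0656^(1/365).
r/365 = 0.000174, so r = 0.063544 = 6.354%.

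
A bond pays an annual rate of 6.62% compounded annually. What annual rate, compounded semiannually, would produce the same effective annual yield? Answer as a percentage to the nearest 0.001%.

6.514%

Compounded annually, EAR = nominal = 0.066200.
Solve (1 + r/2)^2 = 1.066200: r/2 = 1.066200^(1/2) − 1 = 0.032570, so r = 0.065139 = 6.514%.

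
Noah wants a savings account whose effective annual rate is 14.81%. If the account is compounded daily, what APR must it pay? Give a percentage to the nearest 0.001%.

(1 + r/365)^365 − 1 = 0.1481, so 1 + r/365 = 1.1481^(1/365).
r/365 = 0.000378, so r = 0.138135 = 13.813%.

13.813%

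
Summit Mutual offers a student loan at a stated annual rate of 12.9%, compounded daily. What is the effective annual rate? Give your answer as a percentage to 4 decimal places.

EAR = (1 + 0.129/365)^365 − 1.
= (1 + 0.000353)^365 − 1 = 1.137664 − 1 = 13.7664%.

13.7664%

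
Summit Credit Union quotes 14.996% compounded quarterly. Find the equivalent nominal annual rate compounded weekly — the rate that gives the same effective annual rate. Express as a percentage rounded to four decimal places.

14.7426%

EAR = (1 + 0.14996/4)^4 − 1 = 0.158606.
Solve (1 + r/52)^52 = 1.158606: r/52 = 1.158606^(1/52) − 1 = 0.002835, so r = 0.147426 = 14.7426%.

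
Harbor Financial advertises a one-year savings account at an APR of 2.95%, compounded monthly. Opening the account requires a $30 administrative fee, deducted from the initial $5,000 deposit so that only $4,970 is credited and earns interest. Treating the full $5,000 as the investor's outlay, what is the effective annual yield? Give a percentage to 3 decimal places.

2.372%

Value after one year: 4,970 × (1 + 0.0295/12)^12 = 4,970 × 1.029902 = $5,118.61.
Effective yield on the $5,000 outlay: 5,118.61 / 5,000 − 1 = 0.023723 = 2.372%.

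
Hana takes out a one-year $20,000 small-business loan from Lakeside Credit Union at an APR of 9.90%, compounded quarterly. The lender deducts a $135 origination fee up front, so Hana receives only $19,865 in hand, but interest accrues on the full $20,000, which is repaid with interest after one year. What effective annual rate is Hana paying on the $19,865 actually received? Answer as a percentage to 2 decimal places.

11.02%

Amount owed after one year: 20,000 × (1 + 0.0990/4)^4 = 20,000 × 1.102736 = $22,054.73.
Effective rate on net proceeds: 22,054.73 / 19,865 − 1 = 0.110230 = 11.02%.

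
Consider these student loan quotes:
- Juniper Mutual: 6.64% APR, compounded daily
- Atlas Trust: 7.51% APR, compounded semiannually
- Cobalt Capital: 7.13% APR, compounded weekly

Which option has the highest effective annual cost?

Atlas Trust

Juniper Mutual: (1 + 0.0664/365)^365 − 1 = 6.865%
Atlas Trust: (1 + 0.0751/2)^2 − 1 = 7.651%
Cobalt Capital: (1 + 0.0713/52)^52 − 1 = 7.385%
The highest effective annual rate is Atlas Trust at 7.651%.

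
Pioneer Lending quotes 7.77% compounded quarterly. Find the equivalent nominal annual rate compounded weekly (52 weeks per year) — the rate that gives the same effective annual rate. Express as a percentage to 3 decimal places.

EAR = (1 + 0.0777/4)^4 − 1 = 0.079993.
Solve (1 + r/52)^52 = 1.079993: r/52 = 1.079993^(1/52) − 1 = 0.001481, so r = 0.077012 = 7.701%.

7.701%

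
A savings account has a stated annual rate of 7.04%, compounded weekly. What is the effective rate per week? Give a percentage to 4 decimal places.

With a nominal annual rate compounded weekly, the periodic rate is the nominal rate divided by 52.
i = 0.0704 / 52 = 0.0013538 = 0.1354%.

0.1354%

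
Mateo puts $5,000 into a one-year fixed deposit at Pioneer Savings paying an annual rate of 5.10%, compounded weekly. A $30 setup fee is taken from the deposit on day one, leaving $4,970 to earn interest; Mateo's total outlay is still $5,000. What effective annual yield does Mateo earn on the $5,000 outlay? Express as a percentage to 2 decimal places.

Value after one year: 4,970 × (1 + 0.0510/52)^52 = 4,970 × 1.052297 = $5,229.91.
Effective yield on the $5,000 outlay: 5,229.91 / 5,000 − 1 = 0.045983 = 4.60%.

4.60%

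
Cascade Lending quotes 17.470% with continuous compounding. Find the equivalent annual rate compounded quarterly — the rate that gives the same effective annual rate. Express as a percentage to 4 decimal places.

17.8571%

EAR under continuous compounding: e^0.17470 − 1 = 0.190889.
Solve (1 + r/4)^4 = 1.190889: r/4 = 1.190889^(1/4) − 1 = 0.044643, so r = 0.178571 = 17.8571%.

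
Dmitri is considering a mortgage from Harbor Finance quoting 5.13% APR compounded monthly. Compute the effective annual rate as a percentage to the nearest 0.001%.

5.252%

EAR = (1 + 0.0513/12)^12 − 1.
= (1 + 0.004275)^12 − 1 = 1.052524 − 1 = 5.252%.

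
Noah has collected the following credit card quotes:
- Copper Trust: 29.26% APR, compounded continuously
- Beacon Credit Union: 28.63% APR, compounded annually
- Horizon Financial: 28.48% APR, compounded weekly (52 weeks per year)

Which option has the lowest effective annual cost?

Copper Trust: e^0.2926 − 1 = 33.991%
Beacon Credit Union: compounded annually, EAR = 28.630%
Horizon Financial: (1 + 0.2848/52)^52 − 1 = 32.846%
The lowest effective annual rate is Beacon Credit Union at 28.630%.

Beacon Credit Union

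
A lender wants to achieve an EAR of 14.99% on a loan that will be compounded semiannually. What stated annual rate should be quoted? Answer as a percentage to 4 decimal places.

14.4668%

(1 + r/2)^2 − 1 = 0.1499, so 1 + r/2 = 1.1499^(1/2).
r/2 = 0.072334, so r = 0.144668 = 14.4668%.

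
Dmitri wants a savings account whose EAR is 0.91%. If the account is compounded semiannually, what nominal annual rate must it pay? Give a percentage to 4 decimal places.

(1 + r/2)^2 − 1 = 0.0091, so 1 + r/2 = 1.0091^(1/2).
r/2 = 0.004540, so r = 0.009079 = 0.9079%.

0.9079%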